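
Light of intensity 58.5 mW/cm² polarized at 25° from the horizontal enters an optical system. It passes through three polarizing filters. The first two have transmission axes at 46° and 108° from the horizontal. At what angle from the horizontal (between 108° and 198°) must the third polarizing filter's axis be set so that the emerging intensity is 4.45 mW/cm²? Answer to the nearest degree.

I₁ = I₀ cos²(46° − 25°) = I₀ cos²(21°) = 0.8716 I₀.
I₂ = I₁ cos²(108° − 46°) = 0.8716 I₀ · cos²(62°) = 0.1921 I₀.
Target fraction: 4.45 / 58.5 mW/cm² = 0.07607 of I₀.
Need I₃/I₀ = 0.07607, so cos²(θ − 108°) = 0.07607 / 0.1921 = 0.396.
θ − 108° = arccos(√0.396) = 51.0°, giving θ ≈ 108 + 51.0 = 159.0°.

θ ≈ 159°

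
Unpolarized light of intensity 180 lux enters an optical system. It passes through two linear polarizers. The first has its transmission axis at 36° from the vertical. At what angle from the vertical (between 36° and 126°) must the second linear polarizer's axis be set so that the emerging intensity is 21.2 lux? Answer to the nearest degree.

Unpolarized light through the first polarizer → I₁ = ½ I₀, now polarized at 36°.
Target fraction: 21.2 / 180 lux = 0.1178 of I₀.
Need I₂/I₀ = 0.1178, so cos²(θ − 36°) = 0.1178 / 0.5 = 0.2356.
θ − 36° = arccos(√0.2356) = 61.0°, giving θ ≈ 36 + 61.0 = 97.0°.

θ ≈ 97°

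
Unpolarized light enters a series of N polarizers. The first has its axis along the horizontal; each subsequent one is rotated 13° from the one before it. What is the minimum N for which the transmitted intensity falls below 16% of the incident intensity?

First polarizer halves the unpolarized light: factor 1/2.
Each further stage multiplies by cos²(13°) = 0.9494.
After N polarizers: T = 0.5·0.9494^(N−1). Require T < 0.16 ⇒ N−1 > ln(0.16/0.5)/ln(0.9494) = 21.94, so N−1 ≥ 22 and N = 23.
Check: N=23 gives T = 0.1595 < 0.16; N=22 gives T = 0.168.

N = 23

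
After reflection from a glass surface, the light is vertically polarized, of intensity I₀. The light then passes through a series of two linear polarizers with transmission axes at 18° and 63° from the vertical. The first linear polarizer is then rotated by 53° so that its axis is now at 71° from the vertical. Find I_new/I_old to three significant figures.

Before rotation:
By Malus's law, I₁ = I₀ cos²(18° − 0°) = I₀ cos²(18°) = 0.9045 I₀.
I₂ = I₁ cos²(63° − 18°) = 0.9045 I₀ · cos²(45°) = 0.4523 I₀.
After rotation:
I₁ = I₀ cos²(71° − 0°) = I₀ cos²(71°) = 0.106 I₀.
I₂ = I₁ cos²(63° − 71°) = 0.106 I₀ · cos²(8°) = 0.1039 I₀.
Ratio = 0.1039 / 0.4523 = 0.2298.

I_new/I_old ≈ 0.230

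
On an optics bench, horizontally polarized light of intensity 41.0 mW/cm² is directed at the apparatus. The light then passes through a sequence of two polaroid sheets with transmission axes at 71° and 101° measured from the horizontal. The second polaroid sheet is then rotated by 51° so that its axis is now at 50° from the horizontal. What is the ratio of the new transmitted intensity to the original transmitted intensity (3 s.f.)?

Before rotation:
I₁ = I₀ cos²(71° − 0°) = I₀ cos²(71°) = 0.106 I₀.
I₂ = I₁ cos²(101° − 71°) = 0.106 I₀ · cos²(30°) = 0.0795 I₀.
After rotation:
I₁ = I₀ cos²(71° − 0°) = I₀ cos²(71°) = 0.106 I₀.
I₂ = I₁ cos²(50° − 71°) = 0.106 I₀ · cos²(21°) = 0.09238 I₀.
Ratio = 0.09238 / 0.0795 = 1.162.

I_new/I_old ≈ 1.16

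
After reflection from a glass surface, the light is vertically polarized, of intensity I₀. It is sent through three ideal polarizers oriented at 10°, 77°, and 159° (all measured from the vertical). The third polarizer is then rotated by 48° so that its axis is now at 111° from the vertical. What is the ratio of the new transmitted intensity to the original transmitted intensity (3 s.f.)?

I_new/I_old ≈ 35.5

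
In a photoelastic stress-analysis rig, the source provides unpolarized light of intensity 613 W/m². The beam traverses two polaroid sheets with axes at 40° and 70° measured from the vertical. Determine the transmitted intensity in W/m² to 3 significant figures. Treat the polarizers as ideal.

I ≈ 230 W/m²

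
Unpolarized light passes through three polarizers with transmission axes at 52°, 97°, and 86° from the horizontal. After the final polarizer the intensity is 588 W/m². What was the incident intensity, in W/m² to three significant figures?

I₀ ≈ 2440 W/m²

Unpolarized light through the first polarizer → I₁ = ½ I₀, now polarized at 52°.
I₂ = I₁ cos²(97° − 52°) = 0.5 I₀ · cos²(45°) = 0.25 I₀.
I₃ = I₂ cos²(86° − 97°) = 0.25 I₀ · cos²(11°) = 0.2409 I₀.
So 588 W/m² = 0.2409 I₀, giving I₀ = 588/0.2409 = 2441 W/m².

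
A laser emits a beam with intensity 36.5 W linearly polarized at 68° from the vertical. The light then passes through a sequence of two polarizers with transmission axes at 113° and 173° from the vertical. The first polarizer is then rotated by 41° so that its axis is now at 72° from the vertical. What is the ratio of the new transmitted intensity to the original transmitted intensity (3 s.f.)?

Before rotation:
By Malus's law, I₁ = I₀ cos²(113° − 68°) = I₀ cos²(45°) = 0.5 I₀.
I₂ = I₁ cos²(173° − 113°) = 0.5 I₀ · cos²(60°) = 0.125 I₀.
After rotation:
I₁ = I₀ cos²(72° − 68°) = I₀ cos²(4°) = 0.9951 I₀.
Angle between axes 1 and 2: 79°. I₂ = 0.9951 I₀ · cos²(79°) = 0.03623 I₀.
Ratio = 0.03623 / 0.125 = 0.2898.

I_new/I_old ≈ 0.290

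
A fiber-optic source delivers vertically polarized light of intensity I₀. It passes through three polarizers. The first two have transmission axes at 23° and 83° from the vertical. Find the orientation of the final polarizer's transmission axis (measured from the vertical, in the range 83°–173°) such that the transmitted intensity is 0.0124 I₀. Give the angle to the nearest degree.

I₁ = I₀ cos²(23° − 0°) = I₀ cos²(23°) = 0.8473 I₀.
I₂ = I₁ cos²(83° − 23°) = 0.8473 I₀ · cos²(60°) = 0.2118 I₀.
Need I₃/I₀ = 0.0124, so cos²(θ − 83°) = 0.0124 / 0.2118 = 0.05854.
θ − 83° = arccos(√0.05854) = 76.0°, giving θ ≈ 83 + 76.0 = 159.0°.

θ ≈ 159°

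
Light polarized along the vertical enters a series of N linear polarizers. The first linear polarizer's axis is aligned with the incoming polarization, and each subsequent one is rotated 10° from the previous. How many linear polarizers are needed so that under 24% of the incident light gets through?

First polarizer is aligned with the polarization: full transmission.
Each further stage multiplies by cos²(10°) = 0.9698.
After N polarizers: T = 0.9698^(N−1). Require T < 0.24 ⇒ N−1 > ln(0.24)/ln(0.9698) = 46.61, so N−1 ≥ 47 and N = 48.
Check: N=48 gives T = 0.2372 < 0.24; N=47 gives T = 0.2445.

N = 48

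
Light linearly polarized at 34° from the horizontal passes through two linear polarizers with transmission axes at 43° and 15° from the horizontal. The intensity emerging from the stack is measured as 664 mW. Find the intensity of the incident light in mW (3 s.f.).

I₀ ≈ 873 mW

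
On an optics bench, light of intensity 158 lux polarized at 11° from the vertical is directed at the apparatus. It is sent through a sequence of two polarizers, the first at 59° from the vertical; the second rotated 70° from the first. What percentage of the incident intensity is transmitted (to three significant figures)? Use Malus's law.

≈ 5.24%

By Malus's law, I₁ = 158 lux · cos²(48°) = 70.74 lux.
I₂ = I₁ · cos²(70°) = 70.74 · 0.117 = 8.275 lux.
That is 5.238% of the incident intensity.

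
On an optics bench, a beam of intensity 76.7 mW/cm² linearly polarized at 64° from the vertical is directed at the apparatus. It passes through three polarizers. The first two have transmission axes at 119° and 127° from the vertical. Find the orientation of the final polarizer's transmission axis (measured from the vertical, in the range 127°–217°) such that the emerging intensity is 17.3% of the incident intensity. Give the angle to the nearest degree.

θ ≈ 170°

I₁ = I₀ cos²(119° − 64°) = I₀ cos²(55°) = 0.329 I₀.
I₂ = I₁ cos²(127° − 119°) = 0.329 I₀ · cos²(8°) = 0.3226 I₀.
Need I₃/I₀ = 0.173, so cos²(θ − 127°) = 0.173 / 0.3226 = 0.5362.
θ − 127° = arccos(√0.5362) = 42.9°, giving θ ≈ 127 + 42.9 = 169.9°.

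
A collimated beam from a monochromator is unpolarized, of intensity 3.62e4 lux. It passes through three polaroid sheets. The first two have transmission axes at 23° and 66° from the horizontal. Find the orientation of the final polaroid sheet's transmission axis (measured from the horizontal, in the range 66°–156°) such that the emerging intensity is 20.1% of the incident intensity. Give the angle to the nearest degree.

θ ≈ 96°

Unpolarized light through the first polarizer → I₁ = ½ I₀, now polarized at 23°.
I₂ = I₁ cos²(66° − 23°) = 0.5 I₀ · cos²(43°) = 0.2674 I₀.
Need I₃/I₀ = 0.201, so cos²(θ − 66°) = 0.201 / 0.2674 = 0.7516.
θ − 66° = arccos(√0.7516) = 29.9°, giving θ ≈ 66 + 29.9 = 95.9°.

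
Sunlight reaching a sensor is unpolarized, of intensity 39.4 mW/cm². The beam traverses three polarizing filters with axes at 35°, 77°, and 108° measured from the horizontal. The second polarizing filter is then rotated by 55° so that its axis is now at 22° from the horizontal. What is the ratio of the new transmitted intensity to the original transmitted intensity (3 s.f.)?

I_new/I_old ≈ 0.0114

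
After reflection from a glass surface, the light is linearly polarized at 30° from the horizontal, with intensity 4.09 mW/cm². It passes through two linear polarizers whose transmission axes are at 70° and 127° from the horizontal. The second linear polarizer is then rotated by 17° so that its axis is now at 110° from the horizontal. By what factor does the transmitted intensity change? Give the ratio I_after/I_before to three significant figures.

Before rotation:
By Malus's law, I₁ = I₀ cos²(70° − 30°) = I₀ cos²(40°) = 0.5868 I₀.
I₂ = I₁ cos²(127° − 70°) = 0.5868 I₀ · cos²(57°) = 0.1741 I₀.
After rotation:
I₁ = I₀ cos²(70° − 30°) = I₀ cos²(40°) = 0.5868 I₀.
I₂ = I₁ cos²(110° − 70°) = 0.5868 I₀ · cos²(40°) = 0.3444 I₀.
Ratio = 0.3444 / 0.1741 = 1.978.

I_new/I_old ≈ 1.98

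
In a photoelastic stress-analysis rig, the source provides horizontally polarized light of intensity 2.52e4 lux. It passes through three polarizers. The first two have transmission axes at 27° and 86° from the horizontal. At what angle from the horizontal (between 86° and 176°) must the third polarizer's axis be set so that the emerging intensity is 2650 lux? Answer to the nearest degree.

θ ≈ 131°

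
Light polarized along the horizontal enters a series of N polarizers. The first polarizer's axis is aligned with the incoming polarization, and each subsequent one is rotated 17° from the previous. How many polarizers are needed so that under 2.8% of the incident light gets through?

First polarizer is aligned with the polarization: full transmission.
Each further stage multiplies by cos²(17°) = 0.9145.
After N polarizers: T = 0.9145^(N−1). Require T < 0.028 ⇒ N−1 > ln(0.028)/ln(0.9145) = 40.01, so N−1 ≥ 41 and N = 42.
Check: N=42 gives T = 0.02564 < 0.028; N=41 gives T = 0.02804.

N = 42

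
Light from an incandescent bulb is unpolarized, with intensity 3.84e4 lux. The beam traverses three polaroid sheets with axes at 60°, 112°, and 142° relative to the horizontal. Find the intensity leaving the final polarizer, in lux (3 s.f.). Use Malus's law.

Unpolarized light through the first polarizer → I₁ = 3.84e4 lux/2 = 1.92e+04 lux, polarized at 60°.
I₂ = I₁ · cos²(52°) = 1.92e+04 · 0.379 = 7278 lux.
I₃ = I₂ · cos²(30°) = 7278 · 0.75 = 5458 lux.

I ≈ 5460 lux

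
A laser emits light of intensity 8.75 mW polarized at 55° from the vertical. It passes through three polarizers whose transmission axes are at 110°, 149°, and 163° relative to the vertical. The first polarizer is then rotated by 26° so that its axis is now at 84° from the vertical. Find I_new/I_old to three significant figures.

I_new/I_old ≈ 0.688

Before rotation:
I₁ = I₀ cos²(110° − 55°) = I₀ cos²(55°) = 0.329 I₀.
I₂ = I₁ cos²(149° − 110°) = 0.329 I₀ · cos²(39°) = 0.1987 I₀.
I₃ = I₂ cos²(163° − 149°) = 0.1987 I₀ · cos²(14°) = 0.1871 I₀.
After rotation:
I₁ = I₀ cos²(84° − 55°) = I₀ cos²(29°) = 0.765 I₀.
I₂ = I₁ cos²(149° − 84°) = 0.765 I₀ · cos²(65°) = 0.1366 I₀.
I₃ = I₂ cos²(163° − 149°) = 0.1366 I₀ · cos²(14°) = 0.1286 I₀.
Ratio = 0.1286 / 0.1871 = 0.6876.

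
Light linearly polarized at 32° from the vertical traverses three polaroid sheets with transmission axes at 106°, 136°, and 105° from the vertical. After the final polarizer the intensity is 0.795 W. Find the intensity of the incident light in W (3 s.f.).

I₁ = I₀ cos²(106° − 32°) = I₀ cos²(74°) = 0.07598 I₀.
I₂ = I₁ cos²(136° − 106°) = 0.07598 I₀ · cos²(30°) = 0.05698 I₀.
I₃ = I₂ cos²(105° − 136°) = 0.05698 I₀ · cos²(31°) = 0.04187 I₀.
So 0.795 W = 0.04187 I₀, giving I₀ = 0.795/0.04187 = 18.99 W.

I₀ ≈ 19.0 W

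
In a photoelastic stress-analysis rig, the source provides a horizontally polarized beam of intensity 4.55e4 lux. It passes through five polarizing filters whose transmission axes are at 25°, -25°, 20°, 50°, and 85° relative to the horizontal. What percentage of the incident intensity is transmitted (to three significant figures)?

≈ 8.54%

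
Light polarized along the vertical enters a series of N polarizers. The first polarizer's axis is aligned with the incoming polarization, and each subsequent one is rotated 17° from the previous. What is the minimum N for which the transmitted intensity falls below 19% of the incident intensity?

N = 20

First polarizer is aligned with the polarization: full transmission.
Each further stage multiplies by cos²(17°) = 0.9145.
After N polarizers: T = 0.9145^(N−1). Require T < 0.19 ⇒ N−1 > ln(0.19)/ln(0.9145) = 18.59, so N−1 ≥ 19 and N = 20.
Check: N=20 gives T = 0.1831 < 0.19; N=19 gives T = 0.2002.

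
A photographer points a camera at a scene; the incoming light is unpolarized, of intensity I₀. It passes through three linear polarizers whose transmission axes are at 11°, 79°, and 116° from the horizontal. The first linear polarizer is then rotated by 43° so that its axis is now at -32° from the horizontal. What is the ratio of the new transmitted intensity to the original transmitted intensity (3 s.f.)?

I_new/I_old ≈ 0.915

Before rotation:
Unpolarized light through the first polarizer → I₁ = ½ I₀, now polarized at 11°.
I₂ = I₁ cos²(79° − 11°) = 0.5 I₀ · cos²(68°) = 0.07017 I₀.
I₃ = I₂ cos²(116° − 79°) = 0.07017 I₀ · cos²(37°) = 0.04475 I₀.
After rotation:
Unpolarized light through the first polarizer → I₁ = ½ I₀, now polarized at -32°.
Angle between axes 1 and 2: 69°. I₂ = 0.5 I₀ · cos²(69°) = 0.06421 I₀.
I₃ = I₂ cos²(116° − 79°) = 0.06421 I₀ · cos²(37°) = 0.04096 I₀.
Ratio = 0.04096 / 0.04475 = 0.9152.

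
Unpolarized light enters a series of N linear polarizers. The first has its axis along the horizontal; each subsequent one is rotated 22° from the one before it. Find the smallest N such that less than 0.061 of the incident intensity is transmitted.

N = 15

First polarizer halves the unpolarized light: factor 1/2.
Each further stage multiplies by cos²(22°) = 0.8597.
After N polarizers: T = 0.5·0.8597^(N−1). Require T < 0.061 ⇒ N−1 > ln(0.061/0.5)/ln(0.8597) = 13.91, so N−1 ≥ 14 and N = 15.
Check: N=15 gives T = 0.0602 < 0.061; N=14 gives T = 0.07003.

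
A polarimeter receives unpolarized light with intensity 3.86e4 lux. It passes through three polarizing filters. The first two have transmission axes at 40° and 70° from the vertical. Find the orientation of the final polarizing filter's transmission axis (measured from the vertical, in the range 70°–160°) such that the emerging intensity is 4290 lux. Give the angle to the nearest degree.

θ ≈ 127°

Unpolarized light through the first polarizer → I₁ = ½ I₀, now polarized at 40°.
I₂ = I₁ cos²(70° − 40°) = 0.5 I₀ · cos²(30°) = 0.375 I₀.
Target fraction: 4290 / 3.86e4 lux = 0.1111 of I₀.
Need I₃/I₀ = 0.1111, so cos²(θ − 70°) = 0.1111 / 0.375 = 0.2964.
θ − 70° = arccos(√0.2964) = 57.0°, giving θ ≈ 70 + 57.0 = 127.0°.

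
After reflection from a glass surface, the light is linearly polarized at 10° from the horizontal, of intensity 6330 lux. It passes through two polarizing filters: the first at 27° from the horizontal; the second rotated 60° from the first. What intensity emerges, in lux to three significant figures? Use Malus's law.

By Malus's law, I₁ = 6330 lux · cos²(17°) = 5789 lux.
I₂ = I₁ · cos²(60°) = 5789 · 0.25 = 1447 lux.

I ≈ 1450 lux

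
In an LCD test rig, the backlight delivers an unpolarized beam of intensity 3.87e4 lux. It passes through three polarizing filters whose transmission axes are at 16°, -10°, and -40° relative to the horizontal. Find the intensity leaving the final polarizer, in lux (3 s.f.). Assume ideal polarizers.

I ≈ 1.17e4 lux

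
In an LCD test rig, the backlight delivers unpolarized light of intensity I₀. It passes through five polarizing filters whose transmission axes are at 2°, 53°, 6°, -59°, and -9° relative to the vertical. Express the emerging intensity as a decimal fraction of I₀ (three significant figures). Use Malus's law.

Unpolarized light through the first polarizer → I₁ = ½ I₀, now polarized at 2°.
I₂ = I₁ cos²(53° − 2°) = 0.5 I₀ · cos²(51°) = 0.198 I₀.
I₃ = I₂ cos²(6° − 53°) = 0.198 I₀ · cos²(47°) = 0.0921 I₀.
I₄ = I₃ cos²(-59° − 6°) = 0.0921 I₀ · cos²(65°) = 0.01645 I₀.
I₅ = I₄ cos²(-9° + 59°) = 0.01645 I₀ · cos²(50°) = 0.006797 I₀.
Transmitted fraction = 0.006797.

≈ 0.00680 I₀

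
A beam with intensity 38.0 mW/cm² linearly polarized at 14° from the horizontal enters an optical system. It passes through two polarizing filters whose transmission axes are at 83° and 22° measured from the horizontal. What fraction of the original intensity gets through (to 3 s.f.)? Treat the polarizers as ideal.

I/I₀ ≈ 0.0302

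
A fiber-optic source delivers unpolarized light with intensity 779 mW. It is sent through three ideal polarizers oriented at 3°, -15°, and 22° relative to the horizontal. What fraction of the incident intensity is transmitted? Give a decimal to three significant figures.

Unpolarized light through the first polarizer → I₁ = 779 mW/2 = 389.5 mW, polarized at 3°.
I₂ = I₁ · cos²(18°) = 389.5 · 0.9045 = 352.3 mW.
I₃ = I₂ · cos²(37°) = 352.3 · 0.6378 = 224.7 mW.
Transmitted fraction = 0.2885.

I/I₀ ≈ 0.288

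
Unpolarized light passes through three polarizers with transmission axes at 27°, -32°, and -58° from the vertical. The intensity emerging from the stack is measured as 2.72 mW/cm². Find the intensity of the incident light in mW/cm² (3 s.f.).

Unpolarized light through the first polarizer → I₁ = ½ I₀, now polarized at 27°.
I₂ = I₁ cos²(-32° − 27°) = 0.5 I₀ · cos²(59°) = 0.1326 I₀.
I₃ = I₂ cos²(-58° + 32°) = 0.1326 I₀ · cos²(26°) = 0.1071 I₀.
So 2.72 mW/cm² = 0.1071 I₀, giving I₀ = 2.72/0.1071 = 25.39 mW/cm².

I₀ ≈ 25.4 mW/cm²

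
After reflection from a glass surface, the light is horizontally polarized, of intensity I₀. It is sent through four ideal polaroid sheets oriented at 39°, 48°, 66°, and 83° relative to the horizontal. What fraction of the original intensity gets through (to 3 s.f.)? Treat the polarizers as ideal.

I₁ = I₀ cos²(39° − 0°) = I₀ cos²(39°) = 0.604 I₀.
I₂ = I₁ cos²(48° − 39°) = 0.604 I₀ · cos²(9°) = 0.5892 I₀.
I₃ = I₂ cos²(66° − 48°) = 0.5892 I₀ · cos²(18°) = 0.5329 I₀.
I₄ = I₃ cos²(83° − 66°) = 0.5329 I₀ · cos²(17°) = 0.4874 I₀.
Transmitted fraction = 0.4874.

≈ 0.487 I₀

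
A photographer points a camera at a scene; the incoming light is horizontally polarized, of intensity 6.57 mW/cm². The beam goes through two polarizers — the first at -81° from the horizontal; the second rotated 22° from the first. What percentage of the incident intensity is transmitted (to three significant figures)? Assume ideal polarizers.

≈ 2.10%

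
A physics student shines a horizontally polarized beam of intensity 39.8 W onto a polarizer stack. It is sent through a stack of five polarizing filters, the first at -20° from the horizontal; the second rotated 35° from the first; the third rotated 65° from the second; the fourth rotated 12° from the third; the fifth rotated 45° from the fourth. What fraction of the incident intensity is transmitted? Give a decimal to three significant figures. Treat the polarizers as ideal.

I/I₀ ≈ 0.0506

By Malus's law, I₁ = 39.8 W · cos²(20°) = 35.14 W.
I₂ = I₁ · cos²(35°) = 35.14 · 0.671 = 23.58 W.
I₃ = I₂ · cos²(65°) = 23.58 · 0.1786 = 4.212 W.
I₄ = I₃ · cos²(12°) = 4.212 · 0.9568 = 4.03 W.
I₅ = I₄ · cos²(45°) = 4.03 · 0.5 = 2.015 W.
Transmitted fraction = 0.05063.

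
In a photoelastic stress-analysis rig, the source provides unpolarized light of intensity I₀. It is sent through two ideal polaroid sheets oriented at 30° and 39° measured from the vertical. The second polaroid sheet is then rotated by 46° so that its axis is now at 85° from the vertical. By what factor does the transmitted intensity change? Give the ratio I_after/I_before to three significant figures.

I_new/I_old ≈ 0.337

Before rotation:
Unpolarized light through the first polarizer → I₁ = ½ I₀, now polarized at 30°.
I₂ = I₁ cos²(39° − 30°) = 0.5 I₀ · cos²(9°) = 0.4878 I₀.
After rotation:
Unpolarized light through the first polarizer → I₁ = ½ I₀, now polarized at 30°.
I₂ = I₁ cos²(85° − 30°) = 0.5 I₀ · cos²(55°) = 0.1645 I₀.
Ratio = 0.1645 / 0.4878 = 0.3372.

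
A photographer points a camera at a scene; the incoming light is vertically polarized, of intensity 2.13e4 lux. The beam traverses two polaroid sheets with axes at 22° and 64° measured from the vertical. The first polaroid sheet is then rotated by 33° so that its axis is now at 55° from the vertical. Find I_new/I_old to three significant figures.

I_new/I_old ≈ 0.676

Before rotation:
I₁ = I₀ cos²(22° − 0°) = I₀ cos²(22°) = 0.8597 I₀.
I₂ = I₁ cos²(64° − 22°) = 0.8597 I₀ · cos²(42°) = 0.4748 I₀.
After rotation:
I₁ = I₀ cos²(55° − 0°) = I₀ cos²(55°) = 0.329 I₀.
I₂ = I₁ cos²(64° − 55°) = 0.329 I₀ · cos²(9°) = 0.3209 I₀.
Ratio = 0.3209 / 0.4748 = 0.676.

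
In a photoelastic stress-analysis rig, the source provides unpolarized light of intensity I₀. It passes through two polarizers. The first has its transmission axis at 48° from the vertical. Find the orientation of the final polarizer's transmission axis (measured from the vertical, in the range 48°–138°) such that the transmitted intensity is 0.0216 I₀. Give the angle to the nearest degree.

θ ≈ 126°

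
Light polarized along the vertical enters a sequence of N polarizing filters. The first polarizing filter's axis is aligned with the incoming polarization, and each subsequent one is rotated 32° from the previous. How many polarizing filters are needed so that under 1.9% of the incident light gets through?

First polarizer is aligned with the polarization: full transmission.
Each further stage multiplies by cos²(32°) = 0.7192.
After N polarizers: T = 0.7192^(N−1). Require T < 0.019 ⇒ N−1 > ln(0.019)/ln(0.7192) = 12.02, so N−1 ≥ 13 and N = 14.
Check: N=14 gives T = 0.01377 < 0.019; N=13 gives T = 0.01915.

N = 14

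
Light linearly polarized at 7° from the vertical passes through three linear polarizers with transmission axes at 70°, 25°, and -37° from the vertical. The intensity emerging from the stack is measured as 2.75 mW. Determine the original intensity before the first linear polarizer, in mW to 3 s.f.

By Malus's law, I₁ = I₀ cos²(70° − 7°) = I₀ cos²(63°) = 0.2061 I₀.
I₂ = I₁ cos²(25° − 70°) = 0.2061 I₀ · cos²(45°) = 0.1031 I₀.
I₃ = I₂ cos²(-37° − 25°) = 0.1031 I₀ · cos²(62°) = 0.02271 I₀.
So 2.75 mW = 0.02271 I₀, giving I₀ = 2.75/0.02271 = 121.1 mW.

I₀ ≈ 121 mW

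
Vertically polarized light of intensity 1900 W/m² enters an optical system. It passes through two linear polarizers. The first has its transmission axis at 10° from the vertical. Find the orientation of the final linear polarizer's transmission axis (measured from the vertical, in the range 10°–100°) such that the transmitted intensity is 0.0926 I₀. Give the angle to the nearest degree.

θ ≈ 82°

By Malus's law, I₁ = I₀ cos²(10° − 0°) = I₀ cos²(10°) = 0.9698 I₀.
Need I₂/I₀ = 0.0926, so cos²(θ − 10°) = 0.0926 / 0.9698 = 0.09548.
θ − 10° = arccos(√0.09548) = 72.0°, giving θ ≈ 10 + 72.0 = 82.0°.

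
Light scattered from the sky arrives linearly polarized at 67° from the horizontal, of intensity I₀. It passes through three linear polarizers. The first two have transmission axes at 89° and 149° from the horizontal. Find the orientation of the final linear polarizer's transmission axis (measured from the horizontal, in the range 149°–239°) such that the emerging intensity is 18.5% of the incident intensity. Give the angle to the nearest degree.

By Malus's law, I₁ = I₀ cos²(89° − 67°) = I₀ cos²(22°) = 0.8597 I₀.
I₂ = I₁ cos²(149° − 89°) = 0.8597 I₀ · cos²(60°) = 0.2149 I₀.
Need I₃/I₀ = 0.185, so cos²(θ − 149°) = 0.185 / 0.2149 = 0.8608.
θ − 149° = arccos(√0.8608) = 21.9°, giving θ ≈ 149 + 21.9 = 170.9°.

θ ≈ 171°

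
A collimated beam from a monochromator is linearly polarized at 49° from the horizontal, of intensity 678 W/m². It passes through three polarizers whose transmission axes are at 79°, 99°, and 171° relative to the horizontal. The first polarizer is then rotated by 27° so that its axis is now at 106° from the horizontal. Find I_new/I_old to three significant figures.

I_new/I_old ≈ 0.441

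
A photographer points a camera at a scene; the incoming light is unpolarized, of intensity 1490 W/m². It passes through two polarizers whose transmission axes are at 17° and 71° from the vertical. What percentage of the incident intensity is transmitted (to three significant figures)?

≈ 17.3%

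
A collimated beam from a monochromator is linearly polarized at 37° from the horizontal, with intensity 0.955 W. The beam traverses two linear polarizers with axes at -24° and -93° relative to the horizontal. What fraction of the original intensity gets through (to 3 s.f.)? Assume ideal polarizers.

By Malus's law, I₁ = 0.955 W · cos²(61°) = 0.2245 W.
I₂ = I₁ · cos²(69°) = 0.2245 · 0.1284 = 0.02883 W.
Transmitted fraction = 0.03019.

I/I₀ ≈ 0.0302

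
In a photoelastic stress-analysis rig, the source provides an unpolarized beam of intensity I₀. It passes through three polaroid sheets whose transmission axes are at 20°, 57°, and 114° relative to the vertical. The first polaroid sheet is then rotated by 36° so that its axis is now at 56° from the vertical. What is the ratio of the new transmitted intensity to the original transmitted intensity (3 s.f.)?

Before rotation:
Unpolarized light through the first polarizer → I₁ = ½ I₀, now polarized at 20°.
I₂ = I₁ cos²(57° − 20°) = 0.5 I₀ · cos²(37°) = 0.3189 I₀.
I₃ = I₂ cos²(114° − 57°) = 0.3189 I₀ · cos²(57°) = 0.0946 I₀.
After rotation:
Unpolarized light through the first polarizer → I₁ = ½ I₀, now polarized at 56°.
I₂ = I₁ cos²(57° − 56°) = 0.5 I₀ · cos²(1°) = 0.4998 I₀.
I₃ = I₂ cos²(114° − 57°) = 0.4998 I₀ · cos²(57°) = 0.1483 I₀.
Ratio = 0.1483 / 0.0946 = 1.567.

I_new/I_old ≈ 1.57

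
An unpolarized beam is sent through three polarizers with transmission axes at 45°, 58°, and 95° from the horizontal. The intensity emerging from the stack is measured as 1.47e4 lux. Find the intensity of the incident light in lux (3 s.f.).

Unpolarized light through the first polarizer → I₁ = ½ I₀, now polarized at 45°.
I₂ = I₁ cos²(58° − 45°) = 0.5 I₀ · cos²(13°) = 0.4747 I₀.
I₃ = I₂ cos²(95° − 58°) = 0.4747 I₀ · cos²(37°) = 0.3028 I₀.
So 1.47e4 lux = 0.3028 I₀, giving I₀ = 1.47e4/0.3028 = 4.855e+04 lux.

I₀ ≈ 4.86e4 lux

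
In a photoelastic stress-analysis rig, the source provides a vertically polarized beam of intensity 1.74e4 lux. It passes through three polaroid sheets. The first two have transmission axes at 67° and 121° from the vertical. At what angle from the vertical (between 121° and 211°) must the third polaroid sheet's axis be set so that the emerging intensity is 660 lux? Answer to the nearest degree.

θ ≈ 153°

By Malus's law, I₁ = I₀ cos²(67° − 0°) = I₀ cos²(67°) = 0.1527 I₀.
I₂ = I₁ cos²(121° − 67°) = 0.1527 I₀ · cos²(54°) = 0.05275 I₀.
Target fraction: 660 / 1.74e4 lux = 0.03793 of I₀.
Need I₃/I₀ = 0.03793, so cos²(θ − 121°) = 0.03793 / 0.05275 = 0.7191.
θ − 121° = arccos(√0.7191) = 32.0°, giving θ ≈ 121 + 32.0 = 153.0°.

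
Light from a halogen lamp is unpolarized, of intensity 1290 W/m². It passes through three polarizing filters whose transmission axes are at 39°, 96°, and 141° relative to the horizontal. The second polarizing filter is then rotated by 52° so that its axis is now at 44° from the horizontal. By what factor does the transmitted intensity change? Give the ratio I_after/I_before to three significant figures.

I_new/I_old ≈ 0.0994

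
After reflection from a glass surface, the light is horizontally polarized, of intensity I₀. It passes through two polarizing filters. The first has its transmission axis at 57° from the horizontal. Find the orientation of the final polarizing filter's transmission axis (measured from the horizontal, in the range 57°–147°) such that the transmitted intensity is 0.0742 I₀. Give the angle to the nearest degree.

θ ≈ 117°

I₁ = I₀ cos²(57° − 0°) = I₀ cos²(57°) = 0.2966 I₀.
Need I₂/I₀ = 0.0742, so cos²(θ − 57°) = 0.0742 / 0.2966 = 0.2501.
θ − 57° = arccos(√0.2501) = 60.0°, giving θ ≈ 57 + 60.0 = 117.0°.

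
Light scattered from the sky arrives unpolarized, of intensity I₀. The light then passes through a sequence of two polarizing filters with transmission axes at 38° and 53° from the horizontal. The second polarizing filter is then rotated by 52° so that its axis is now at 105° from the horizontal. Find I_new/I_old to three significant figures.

I_new/I_old ≈ 0.164

Before rotation:
Unpolarized light through the first polarizer → I₁ = ½ I₀, now polarized at 38°.
I₂ = I₁ cos²(53° − 38°) = 0.5 I₀ · cos²(15°) = 0.4665 I₀.
After rotation:
Unpolarized light through the first polarizer → I₁ = ½ I₀, now polarized at 38°.
I₂ = I₁ cos²(105° − 38°) = 0.5 I₀ · cos²(67°) = 0.07634 I₀.
Ratio = 0.07634 / 0.4665 = 0.1636.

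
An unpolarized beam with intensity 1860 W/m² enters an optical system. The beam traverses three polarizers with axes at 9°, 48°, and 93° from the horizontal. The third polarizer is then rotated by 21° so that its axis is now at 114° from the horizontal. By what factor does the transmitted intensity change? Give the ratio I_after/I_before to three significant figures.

I_new/I_old ≈ 0.331

Before rotation:
Unpolarized light through the first polarizer → I₁ = ½ I₀, now polarized at 9°.
I₂ = I₁ cos²(48° − 9°) = 0.5 I₀ · cos²(39°) = 0.302 I₀.
I₃ = I₂ cos²(93° − 48°) = 0.302 I₀ · cos²(45°) = 0.151 I₀.
After rotation:
Unpolarized light through the first polarizer → I₁ = ½ I₀, now polarized at 9°.
I₂ = I₁ cos²(48° − 9°) = 0.5 I₀ · cos²(39°) = 0.302 I₀.
I₃ = I₂ cos²(114° − 48°) = 0.302 I₀ · cos²(66°) = 0.04996 I₀.
Ratio = 0.04996 / 0.151 = 0.3309.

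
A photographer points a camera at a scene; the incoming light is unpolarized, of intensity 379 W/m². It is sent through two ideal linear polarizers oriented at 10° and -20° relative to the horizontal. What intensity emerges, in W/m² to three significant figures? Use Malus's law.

I ≈ 142 W/m²

Unpolarized light through the first polarizer → I₁ = 379 W/m²/2 = 189.5 W/m², polarized at 10°.
I₂ = I₁ · cos²(30°) = 189.5 · 0.75 = 142.1 W/m².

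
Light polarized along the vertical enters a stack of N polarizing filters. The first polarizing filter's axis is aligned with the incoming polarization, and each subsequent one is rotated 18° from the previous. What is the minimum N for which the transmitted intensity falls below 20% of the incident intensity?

N = 18

First polarizer is aligned with the polarization: full transmission.
Each further stage multiplies by cos²(18°) = 0.9045.
After N polarizers: T = 0.9045^(N−1). Require T < 0.20 ⇒ N−1 > ln(0.20)/ln(0.9045) = 16.04, so N−1 ≥ 17 and N = 18.
Check: N=18 gives T = 0.1816 < 0.20; N=17 gives T = 0.2007.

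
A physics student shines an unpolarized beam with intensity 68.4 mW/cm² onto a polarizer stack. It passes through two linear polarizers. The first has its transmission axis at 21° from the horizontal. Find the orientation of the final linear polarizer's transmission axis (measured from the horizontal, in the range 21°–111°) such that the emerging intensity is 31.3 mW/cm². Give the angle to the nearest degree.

Unpolarized light through the first polarizer → I₁ = ½ I₀, now polarized at 21°.
Target fraction: 31.3 / 68.4 mW/cm² = 0.4576 of I₀.
Need I₂/I₀ = 0.4576, so cos²(θ − 21°) = 0.4576 / 0.5 = 0.9152.
θ − 21° = arccos(√0.9152) = 16.9°, giving θ ≈ 21 + 16.9 = 37.9°.

θ ≈ 38°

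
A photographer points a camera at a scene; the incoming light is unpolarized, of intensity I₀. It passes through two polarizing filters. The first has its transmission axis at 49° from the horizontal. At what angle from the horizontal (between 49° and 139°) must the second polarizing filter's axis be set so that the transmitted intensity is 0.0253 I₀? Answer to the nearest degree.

Unpolarized light through the first polarizer → I₁ = ½ I₀, now polarized at 49°.
Need I₂/I₀ = 0.0253, so cos²(θ − 49°) = 0.0253 / 0.5 = 0.0506.
θ − 49° = arccos(√0.0506) = 77.0°, giving θ ≈ 49 + 77.0 = 126.0°.

θ ≈ 126°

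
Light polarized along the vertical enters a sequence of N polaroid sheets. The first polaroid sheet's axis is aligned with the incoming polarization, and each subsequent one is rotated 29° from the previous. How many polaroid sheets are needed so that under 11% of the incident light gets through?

First polarizer is aligned with the polarization: full transmission.
Each further stage multiplies by cos²(29°) = 0.765.
After N polarizers: T = 0.765^(N−1). Require T < 0.11 ⇒ N−1 > ln(0.11)/ln(0.765) = 8.24, so N−1 ≥ 9 and N = 10.
Check: N=10 gives T = 0.08969 < 0.11; N=9 gives T = 0.1172.

N = 10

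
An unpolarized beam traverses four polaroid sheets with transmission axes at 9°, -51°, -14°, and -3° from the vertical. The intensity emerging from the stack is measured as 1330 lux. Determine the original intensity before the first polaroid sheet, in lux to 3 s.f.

I₀ ≈ 1.73e4 lux

Unpolarized light through the first polarizer → I₁ = ½ I₀, now polarized at 9°.
I₂ = I₁ cos²(-51° − 9°) = 0.5 I₀ · cos²(60°) = 0.125 I₀.
I₃ = I₂ cos²(-14° + 51°) = 0.125 I₀ · cos²(37°) = 0.07973 I₀.
I₄ = I₃ cos²(-3° + 14°) = 0.07973 I₀ · cos²(11°) = 0.07682 I₀.
So 1330 lux = 0.07682 I₀, giving I₀ = 1330/0.07682 = 1.731e+04 lux.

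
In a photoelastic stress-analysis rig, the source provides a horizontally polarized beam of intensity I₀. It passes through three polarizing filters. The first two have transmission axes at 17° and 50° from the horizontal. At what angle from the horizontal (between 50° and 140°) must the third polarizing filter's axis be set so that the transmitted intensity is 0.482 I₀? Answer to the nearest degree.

By Malus's law, I₁ = I₀ cos²(17° − 0°) = I₀ cos²(17°) = 0.9145 I₀.
I₂ = I₁ cos²(50° − 17°) = 0.9145 I₀ · cos²(33°) = 0.6432 I₀.
Need I₃/I₀ = 0.482, so cos²(θ − 50°) = 0.482 / 0.6432 = 0.7493.
θ − 50° = arccos(√0.7493) = 30.0°, giving θ ≈ 50 + 30.0 = 80.0°.

θ ≈ 80°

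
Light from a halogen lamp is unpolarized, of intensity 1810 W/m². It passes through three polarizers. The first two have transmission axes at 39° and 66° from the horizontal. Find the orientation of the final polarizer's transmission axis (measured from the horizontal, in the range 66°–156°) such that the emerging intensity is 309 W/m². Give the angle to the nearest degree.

Unpolarized light through the first polarizer → I₁ = ½ I₀, now polarized at 39°.
I₂ = I₁ cos²(66° − 39°) = 0.5 I₀ · cos²(27°) = 0.3969 I₀.
Target fraction: 309 / 1810 W/m² = 0.1707 of I₀.
Need I₃/I₀ = 0.1707, so cos²(θ − 66°) = 0.1707 / 0.3969 = 0.4301.
θ − 66° = arccos(√0.4301) = 49.0°, giving θ ≈ 66 + 49.0 = 115.0°.

θ ≈ 115°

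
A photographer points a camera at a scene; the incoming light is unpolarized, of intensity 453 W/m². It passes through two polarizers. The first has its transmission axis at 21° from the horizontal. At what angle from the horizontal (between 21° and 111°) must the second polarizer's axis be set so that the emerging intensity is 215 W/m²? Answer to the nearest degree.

Unpolarized light through the first polarizer → I₁ = ½ I₀, now polarized at 21°.
Target fraction: 215 / 453 W/m² = 0.4746 of I₀.
Need I₂/I₀ = 0.4746, so cos²(θ − 21°) = 0.4746 / 0.5 = 0.9492.
θ − 21° = arccos(√0.9492) = 13.0°, giving θ ≈ 21 + 13.0 = 34.0°.

θ ≈ 34°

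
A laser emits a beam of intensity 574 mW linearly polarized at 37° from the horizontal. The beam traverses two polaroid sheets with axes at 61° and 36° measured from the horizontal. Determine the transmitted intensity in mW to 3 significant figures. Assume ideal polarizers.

By Malus's law, I₁ = 574 mW · cos²(24°) = 479 mW.
I₂ = I₁ · cos²(25°) = 479 · 0.8214 = 393.5 mW.

I ≈ 393 mW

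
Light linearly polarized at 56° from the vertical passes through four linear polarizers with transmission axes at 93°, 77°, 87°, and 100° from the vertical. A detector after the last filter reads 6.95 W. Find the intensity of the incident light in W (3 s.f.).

I₀ ≈ 12.8 W

I₁ = I₀ cos²(93° − 56°) = I₀ cos²(37°) = 0.6378 I₀.
I₂ = I₁ cos²(77° − 93°) = 0.6378 I₀ · cos²(16°) = 0.5894 I₀.
I₃ = I₂ cos²(87° − 77°) = 0.5894 I₀ · cos²(10°) = 0.5716 I₀.
I₄ = I₃ cos²(100° − 87°) = 0.5716 I₀ · cos²(13°) = 0.5427 I₀.
So 6.95 W = 0.5427 I₀, giving I₀ = 6.95/0.5427 = 12.81 W.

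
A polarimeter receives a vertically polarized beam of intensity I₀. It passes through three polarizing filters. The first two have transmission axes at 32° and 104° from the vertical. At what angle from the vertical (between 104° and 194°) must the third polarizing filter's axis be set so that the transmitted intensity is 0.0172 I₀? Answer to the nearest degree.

I₁ = I₀ cos²(32° − 0°) = I₀ cos²(32°) = 0.7192 I₀.
I₂ = I₁ cos²(104° − 32°) = 0.7192 I₀ · cos²(72°) = 0.06868 I₀.
Need I₃/I₀ = 0.0172, so cos²(θ − 104°) = 0.0172 / 0.06868 = 0.2505.
θ − 104° = arccos(√0.2505) = 60.0°, giving θ ≈ 104 + 60.0 = 164.0°.

θ ≈ 164°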